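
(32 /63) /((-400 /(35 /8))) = -1 /180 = -0.01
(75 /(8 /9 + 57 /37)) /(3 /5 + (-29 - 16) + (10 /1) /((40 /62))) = -249750 /233801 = -1.07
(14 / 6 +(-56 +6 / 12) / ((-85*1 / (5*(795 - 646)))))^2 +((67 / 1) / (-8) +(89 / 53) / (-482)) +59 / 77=4888968462559787 / 20465104968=238892.91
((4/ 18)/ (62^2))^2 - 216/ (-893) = 64631694557/ 267204177972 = 0.24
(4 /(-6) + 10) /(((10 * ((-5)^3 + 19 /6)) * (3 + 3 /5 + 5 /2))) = -56 /44591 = -0.00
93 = 93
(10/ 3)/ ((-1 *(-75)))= 2/ 45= 0.04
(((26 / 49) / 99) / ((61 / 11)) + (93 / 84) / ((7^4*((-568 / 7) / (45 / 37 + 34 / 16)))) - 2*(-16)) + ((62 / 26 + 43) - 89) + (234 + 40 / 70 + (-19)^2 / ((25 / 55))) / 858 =-6601561212042437 / 633826779505920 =-10.42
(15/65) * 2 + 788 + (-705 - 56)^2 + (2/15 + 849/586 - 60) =66259578761/114270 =579851.04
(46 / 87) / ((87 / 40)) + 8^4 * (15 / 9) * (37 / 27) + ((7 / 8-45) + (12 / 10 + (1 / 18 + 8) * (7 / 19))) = 482273806517 / 51771960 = 9315.35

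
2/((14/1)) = 1/7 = 0.14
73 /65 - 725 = -47052 /65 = -723.88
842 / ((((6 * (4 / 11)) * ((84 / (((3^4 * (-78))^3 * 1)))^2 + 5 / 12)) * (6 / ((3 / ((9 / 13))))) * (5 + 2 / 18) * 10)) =13.09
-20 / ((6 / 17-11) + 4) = 340 / 113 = 3.01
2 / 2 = 1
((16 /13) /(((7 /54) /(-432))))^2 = 139314069504 /8281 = 16823338.91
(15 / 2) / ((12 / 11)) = 55 / 8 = 6.88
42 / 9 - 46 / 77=940 / 231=4.07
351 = 351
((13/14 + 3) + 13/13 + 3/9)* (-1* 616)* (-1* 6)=19448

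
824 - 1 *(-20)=844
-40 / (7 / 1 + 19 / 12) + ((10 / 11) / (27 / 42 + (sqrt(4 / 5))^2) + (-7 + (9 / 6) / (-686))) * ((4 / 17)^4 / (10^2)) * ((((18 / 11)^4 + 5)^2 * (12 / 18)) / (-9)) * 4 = -735477863526603909625184 / 158112093335621208866775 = -4.65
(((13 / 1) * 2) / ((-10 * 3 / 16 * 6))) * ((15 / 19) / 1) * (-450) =15600 / 19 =821.05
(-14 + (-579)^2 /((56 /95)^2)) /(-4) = -3025506121 /12544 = -241191.50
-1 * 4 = -4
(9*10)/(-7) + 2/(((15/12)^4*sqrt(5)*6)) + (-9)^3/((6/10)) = -8595/7 + 256*sqrt(5)/9375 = -1227.80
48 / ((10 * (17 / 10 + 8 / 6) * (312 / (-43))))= -258 / 1183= -0.22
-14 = -14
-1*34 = -34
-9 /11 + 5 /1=46 /11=4.18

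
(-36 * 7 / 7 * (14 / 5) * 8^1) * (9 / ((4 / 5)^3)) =-14175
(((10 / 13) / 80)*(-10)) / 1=-5 / 52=-0.10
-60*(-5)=300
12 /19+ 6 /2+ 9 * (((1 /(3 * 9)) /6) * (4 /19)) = 623 /171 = 3.64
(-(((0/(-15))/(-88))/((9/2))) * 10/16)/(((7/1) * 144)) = 0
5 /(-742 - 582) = -5 /1324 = -0.00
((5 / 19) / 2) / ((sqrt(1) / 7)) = 35 / 38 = 0.92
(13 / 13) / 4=1 / 4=0.25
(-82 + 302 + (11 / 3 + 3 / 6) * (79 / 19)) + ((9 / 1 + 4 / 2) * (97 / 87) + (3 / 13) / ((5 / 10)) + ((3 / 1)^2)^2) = 4742629 / 14326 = 331.05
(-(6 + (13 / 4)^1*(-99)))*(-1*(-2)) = 1263 / 2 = 631.50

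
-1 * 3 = -3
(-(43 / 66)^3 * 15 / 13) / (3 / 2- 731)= 397535 / 908822772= 0.00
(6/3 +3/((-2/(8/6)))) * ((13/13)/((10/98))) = 0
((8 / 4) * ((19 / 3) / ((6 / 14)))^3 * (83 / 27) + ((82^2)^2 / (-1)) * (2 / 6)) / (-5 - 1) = 2508480.66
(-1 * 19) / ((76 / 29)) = -29 / 4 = -7.25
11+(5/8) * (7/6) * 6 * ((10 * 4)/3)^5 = 448002673/243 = 1843632.40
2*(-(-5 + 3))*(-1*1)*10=-40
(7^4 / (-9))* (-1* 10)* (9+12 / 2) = 120050 / 3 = 40016.67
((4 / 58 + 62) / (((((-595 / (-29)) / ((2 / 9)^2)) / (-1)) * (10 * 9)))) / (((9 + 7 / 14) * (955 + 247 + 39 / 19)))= -32 / 220511403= -0.00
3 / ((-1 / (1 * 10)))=-30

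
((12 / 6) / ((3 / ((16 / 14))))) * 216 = 1152 / 7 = 164.57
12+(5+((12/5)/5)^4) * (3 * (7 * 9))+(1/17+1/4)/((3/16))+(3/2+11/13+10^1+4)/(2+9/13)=90621418627/92968750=974.75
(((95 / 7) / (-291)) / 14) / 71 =-95 / 2024778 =-0.00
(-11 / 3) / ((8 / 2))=-11 / 12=-0.92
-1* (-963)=963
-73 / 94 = -0.78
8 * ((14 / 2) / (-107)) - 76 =-8188 / 107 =-76.52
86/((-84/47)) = -2021/42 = -48.12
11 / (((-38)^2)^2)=11 / 2085136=0.00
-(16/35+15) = -541/35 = -15.46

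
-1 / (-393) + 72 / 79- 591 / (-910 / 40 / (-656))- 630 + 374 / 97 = -4841623070003 / 274051869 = -17666.81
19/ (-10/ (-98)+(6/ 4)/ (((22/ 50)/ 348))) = 10241/ 639505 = 0.02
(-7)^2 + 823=872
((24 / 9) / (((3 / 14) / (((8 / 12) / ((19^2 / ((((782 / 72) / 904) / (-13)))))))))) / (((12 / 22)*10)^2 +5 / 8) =-2649416 / 3789277883235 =-0.00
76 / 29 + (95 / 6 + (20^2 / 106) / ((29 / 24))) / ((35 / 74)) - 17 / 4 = 4964167 / 129108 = 38.45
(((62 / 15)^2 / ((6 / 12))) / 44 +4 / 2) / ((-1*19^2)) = -6872 / 893475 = -0.01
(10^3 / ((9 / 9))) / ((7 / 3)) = 3000 / 7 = 428.57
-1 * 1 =-1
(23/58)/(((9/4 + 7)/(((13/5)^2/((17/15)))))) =23322/91205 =0.26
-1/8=-0.12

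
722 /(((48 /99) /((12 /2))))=35739 /4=8934.75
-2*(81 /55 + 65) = -7312 /55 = -132.95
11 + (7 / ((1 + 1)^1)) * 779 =2737.50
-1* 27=-27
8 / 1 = 8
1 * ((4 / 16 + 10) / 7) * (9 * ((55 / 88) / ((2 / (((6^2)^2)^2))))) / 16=12105045 / 28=432323.04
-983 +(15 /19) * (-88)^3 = -10240757 /19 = -538987.21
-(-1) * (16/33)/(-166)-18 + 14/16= -375307/21912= -17.13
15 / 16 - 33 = -513 / 16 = -32.06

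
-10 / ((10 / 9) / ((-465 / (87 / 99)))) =138105 / 29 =4762.24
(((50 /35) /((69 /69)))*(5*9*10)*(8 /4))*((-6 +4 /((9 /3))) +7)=3000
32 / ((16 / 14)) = 28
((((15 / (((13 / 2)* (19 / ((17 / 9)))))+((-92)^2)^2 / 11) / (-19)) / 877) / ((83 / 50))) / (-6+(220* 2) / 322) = 213665998829150 / 4204854878367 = 50.81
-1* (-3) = 3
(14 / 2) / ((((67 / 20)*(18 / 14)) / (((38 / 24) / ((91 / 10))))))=6650 / 23517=0.28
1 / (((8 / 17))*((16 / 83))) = 1411 / 128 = 11.02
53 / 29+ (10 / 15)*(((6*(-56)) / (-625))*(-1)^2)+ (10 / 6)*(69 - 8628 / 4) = -63035379 / 18125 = -3477.81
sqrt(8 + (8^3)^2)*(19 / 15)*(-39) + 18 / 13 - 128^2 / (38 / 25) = -1482*sqrt(7282) / 5 - 2662058 / 247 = -36070.75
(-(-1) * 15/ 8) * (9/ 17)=135/ 136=0.99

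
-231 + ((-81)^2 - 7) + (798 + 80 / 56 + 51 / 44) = 2194065 / 308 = 7123.59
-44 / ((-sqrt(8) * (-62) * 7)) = -11 * sqrt(2) / 434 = -0.04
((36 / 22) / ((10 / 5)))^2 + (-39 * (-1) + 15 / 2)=11415 / 242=47.17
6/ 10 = 3/ 5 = 0.60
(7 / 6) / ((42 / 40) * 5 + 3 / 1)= 14 / 99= 0.14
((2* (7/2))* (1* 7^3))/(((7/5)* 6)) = 1715/6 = 285.83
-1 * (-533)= 533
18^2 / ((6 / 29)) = 1566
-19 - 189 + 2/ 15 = -3118/ 15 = -207.87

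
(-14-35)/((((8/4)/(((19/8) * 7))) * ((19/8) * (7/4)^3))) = -32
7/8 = 0.88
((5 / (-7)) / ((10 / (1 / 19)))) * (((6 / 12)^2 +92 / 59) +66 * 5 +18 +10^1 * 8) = -101435 / 62776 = -1.62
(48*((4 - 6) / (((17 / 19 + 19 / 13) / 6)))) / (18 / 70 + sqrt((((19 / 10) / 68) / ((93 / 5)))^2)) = -10496828160 / 11106209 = -945.13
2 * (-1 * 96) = -192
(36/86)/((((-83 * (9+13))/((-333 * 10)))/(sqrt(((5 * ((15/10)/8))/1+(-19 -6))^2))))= 524475/28552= 18.37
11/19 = 0.58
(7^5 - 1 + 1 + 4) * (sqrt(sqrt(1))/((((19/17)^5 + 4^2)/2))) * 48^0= 47738432054/25193811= 1894.85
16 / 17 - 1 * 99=-1667 / 17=-98.06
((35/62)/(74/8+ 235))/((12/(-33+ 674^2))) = 512855/5862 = 87.49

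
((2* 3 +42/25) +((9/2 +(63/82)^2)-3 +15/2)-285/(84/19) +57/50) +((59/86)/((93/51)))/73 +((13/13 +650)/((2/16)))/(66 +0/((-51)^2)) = 20694364047653/629769251650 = 32.86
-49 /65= -0.75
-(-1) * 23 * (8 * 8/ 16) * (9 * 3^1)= 2484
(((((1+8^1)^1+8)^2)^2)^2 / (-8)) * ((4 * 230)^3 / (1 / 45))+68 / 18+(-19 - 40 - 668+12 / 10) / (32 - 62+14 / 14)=-39873824360627160562409 / 1305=-30554654682472919971.19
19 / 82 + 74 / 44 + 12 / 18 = 3491 / 1353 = 2.58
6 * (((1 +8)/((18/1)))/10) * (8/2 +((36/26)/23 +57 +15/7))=198426/10465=18.96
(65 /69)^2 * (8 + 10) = 8450 /529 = 15.97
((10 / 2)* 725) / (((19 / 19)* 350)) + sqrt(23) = sqrt(23) + 145 / 14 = 15.15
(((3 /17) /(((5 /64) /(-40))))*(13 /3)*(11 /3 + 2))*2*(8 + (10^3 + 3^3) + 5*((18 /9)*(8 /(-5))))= -13564928 /3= -4521642.67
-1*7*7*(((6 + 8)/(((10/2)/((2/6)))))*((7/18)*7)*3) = -16807/45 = -373.49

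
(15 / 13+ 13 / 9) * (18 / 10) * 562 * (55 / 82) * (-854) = -802473056 / 533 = -1505577.97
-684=-684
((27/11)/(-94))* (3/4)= -81/4136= -0.02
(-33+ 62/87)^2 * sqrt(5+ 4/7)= 7890481 * sqrt(273)/52983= 2460.64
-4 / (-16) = 1 / 4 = 0.25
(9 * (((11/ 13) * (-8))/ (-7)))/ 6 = 1.45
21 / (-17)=-1.24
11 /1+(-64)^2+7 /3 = 12328 /3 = 4109.33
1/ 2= 0.50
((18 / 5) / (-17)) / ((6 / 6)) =-18 / 85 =-0.21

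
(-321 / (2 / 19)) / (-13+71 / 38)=38627 / 141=273.95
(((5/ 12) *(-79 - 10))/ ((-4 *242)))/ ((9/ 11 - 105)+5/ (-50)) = -2225/ 6056688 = -0.00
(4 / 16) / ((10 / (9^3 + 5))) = 367 / 20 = 18.35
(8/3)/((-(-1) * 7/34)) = 272/21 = 12.95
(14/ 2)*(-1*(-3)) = 21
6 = 6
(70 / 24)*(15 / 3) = 175 / 12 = 14.58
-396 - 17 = -413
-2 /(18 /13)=-13 /9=-1.44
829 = 829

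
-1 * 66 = -66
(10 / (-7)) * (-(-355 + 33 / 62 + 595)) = 74565 / 217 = 343.62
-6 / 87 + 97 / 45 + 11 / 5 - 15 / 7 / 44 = 1703377 / 401940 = 4.24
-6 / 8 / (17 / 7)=-21 / 68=-0.31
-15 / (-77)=15 / 77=0.19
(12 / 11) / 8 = 0.14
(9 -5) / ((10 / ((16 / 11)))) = 32 / 55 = 0.58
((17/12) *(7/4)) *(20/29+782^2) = 263796463/174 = 1516071.63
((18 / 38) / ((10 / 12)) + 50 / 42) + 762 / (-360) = -0.36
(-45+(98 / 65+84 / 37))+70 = 69211 / 2405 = 28.78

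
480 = 480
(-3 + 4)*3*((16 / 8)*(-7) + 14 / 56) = -41.25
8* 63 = 504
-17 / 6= -2.83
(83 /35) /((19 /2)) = 166 /665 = 0.25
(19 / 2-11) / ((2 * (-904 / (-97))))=-291 / 3616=-0.08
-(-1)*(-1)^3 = -1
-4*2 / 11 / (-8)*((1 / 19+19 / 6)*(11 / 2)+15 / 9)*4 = 4417 / 627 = 7.04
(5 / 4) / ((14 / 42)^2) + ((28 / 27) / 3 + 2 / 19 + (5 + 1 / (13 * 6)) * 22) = 9762055 / 80028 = 121.98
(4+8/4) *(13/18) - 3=4/3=1.33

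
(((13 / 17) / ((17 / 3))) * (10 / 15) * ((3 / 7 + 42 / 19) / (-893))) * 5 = -45630 / 34324241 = -0.00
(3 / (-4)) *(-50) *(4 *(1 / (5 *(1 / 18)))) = 540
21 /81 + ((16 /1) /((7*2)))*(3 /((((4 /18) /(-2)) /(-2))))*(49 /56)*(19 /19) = 1465 /27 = 54.26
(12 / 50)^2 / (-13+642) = 36 / 393125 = 0.00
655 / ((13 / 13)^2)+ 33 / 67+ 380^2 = 9718718 / 67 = 145055.49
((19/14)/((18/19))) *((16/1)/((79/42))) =2888/237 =12.19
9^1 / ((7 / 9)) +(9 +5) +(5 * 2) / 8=751 / 28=26.82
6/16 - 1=-0.62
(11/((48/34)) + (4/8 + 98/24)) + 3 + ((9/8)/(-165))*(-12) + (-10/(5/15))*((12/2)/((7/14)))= -344.54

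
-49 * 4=-196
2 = 2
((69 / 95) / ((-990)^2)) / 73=23 / 2265664500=0.00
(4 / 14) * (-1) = -2 / 7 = -0.29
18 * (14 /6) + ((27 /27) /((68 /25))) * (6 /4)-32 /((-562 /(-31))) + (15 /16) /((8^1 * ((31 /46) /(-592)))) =-73637389 /1184696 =-62.16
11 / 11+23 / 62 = 85 / 62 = 1.37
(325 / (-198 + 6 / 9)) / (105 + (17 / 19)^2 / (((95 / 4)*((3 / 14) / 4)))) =-100312875 / 6433655312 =-0.02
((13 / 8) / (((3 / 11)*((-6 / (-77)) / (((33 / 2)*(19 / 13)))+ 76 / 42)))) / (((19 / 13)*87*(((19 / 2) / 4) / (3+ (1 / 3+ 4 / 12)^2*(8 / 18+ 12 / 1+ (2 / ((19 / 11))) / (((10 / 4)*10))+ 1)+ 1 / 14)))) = 1098627494107 / 11132145195300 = 0.10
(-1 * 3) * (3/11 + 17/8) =-633/88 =-7.19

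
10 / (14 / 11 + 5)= 110 / 69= 1.59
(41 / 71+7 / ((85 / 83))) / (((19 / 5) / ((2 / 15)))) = 29824 / 114665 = 0.26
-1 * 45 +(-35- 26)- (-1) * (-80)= -186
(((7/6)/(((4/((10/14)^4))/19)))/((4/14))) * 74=373.62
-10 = -10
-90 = -90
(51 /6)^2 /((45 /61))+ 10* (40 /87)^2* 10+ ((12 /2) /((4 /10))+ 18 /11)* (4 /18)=68147333 /555060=122.77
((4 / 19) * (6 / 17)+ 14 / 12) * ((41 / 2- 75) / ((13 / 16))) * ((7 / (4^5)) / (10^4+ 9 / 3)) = -20165 / 354483456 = -0.00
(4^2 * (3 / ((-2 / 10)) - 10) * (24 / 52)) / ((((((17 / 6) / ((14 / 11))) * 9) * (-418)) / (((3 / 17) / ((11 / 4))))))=134400 / 95010773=0.00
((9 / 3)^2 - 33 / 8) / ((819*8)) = 1 / 1344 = 0.00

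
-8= -8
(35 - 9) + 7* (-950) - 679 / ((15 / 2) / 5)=-21230 / 3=-7076.67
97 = 97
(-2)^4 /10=1.60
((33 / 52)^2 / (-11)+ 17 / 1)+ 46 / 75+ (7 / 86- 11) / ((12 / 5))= 113603287 / 8720400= 13.03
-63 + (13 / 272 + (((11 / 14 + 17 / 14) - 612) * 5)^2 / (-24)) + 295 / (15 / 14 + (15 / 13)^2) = -119853514283 / 309264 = -387544.34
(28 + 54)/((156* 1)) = 41/78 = 0.53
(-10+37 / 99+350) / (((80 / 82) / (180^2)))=124341930 / 11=11303811.82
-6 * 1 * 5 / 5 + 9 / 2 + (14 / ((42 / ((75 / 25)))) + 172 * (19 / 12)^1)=1631 / 6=271.83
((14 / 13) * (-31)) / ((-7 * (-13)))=-62 / 169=-0.37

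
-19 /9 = -2.11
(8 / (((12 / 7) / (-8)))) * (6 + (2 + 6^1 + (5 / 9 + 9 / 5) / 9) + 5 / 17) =-11224304 / 20655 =-543.42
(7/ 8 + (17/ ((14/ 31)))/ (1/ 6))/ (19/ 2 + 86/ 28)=12697/ 704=18.04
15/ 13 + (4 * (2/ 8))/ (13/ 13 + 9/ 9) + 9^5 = 1535317/ 26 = 59050.65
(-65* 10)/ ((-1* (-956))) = -0.68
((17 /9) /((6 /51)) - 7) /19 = 163 /342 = 0.48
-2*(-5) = 10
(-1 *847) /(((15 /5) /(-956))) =809732 /3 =269910.67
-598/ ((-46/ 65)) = 845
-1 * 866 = -866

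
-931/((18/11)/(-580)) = 2969890/9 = 329987.78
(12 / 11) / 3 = 4 / 11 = 0.36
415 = 415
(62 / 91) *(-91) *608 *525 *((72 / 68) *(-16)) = 5699635200 / 17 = 335272658.82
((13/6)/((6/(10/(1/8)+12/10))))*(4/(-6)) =-2639/135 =-19.55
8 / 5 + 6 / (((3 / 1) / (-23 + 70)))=478 / 5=95.60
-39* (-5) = 195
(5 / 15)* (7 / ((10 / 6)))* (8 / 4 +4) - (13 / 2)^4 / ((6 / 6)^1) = -142133 / 80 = -1776.66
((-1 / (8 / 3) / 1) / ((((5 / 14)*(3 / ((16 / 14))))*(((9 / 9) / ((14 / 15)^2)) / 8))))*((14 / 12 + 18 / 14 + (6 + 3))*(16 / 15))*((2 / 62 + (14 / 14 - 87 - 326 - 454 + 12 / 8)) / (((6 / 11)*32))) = 1686.51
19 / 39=0.49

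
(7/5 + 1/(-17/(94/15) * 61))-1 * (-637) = 9930218/15555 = 638.39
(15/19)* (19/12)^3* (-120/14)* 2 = -9025/168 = -53.72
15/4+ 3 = 27/4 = 6.75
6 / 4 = 3 / 2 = 1.50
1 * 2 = 2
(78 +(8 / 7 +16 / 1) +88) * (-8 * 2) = -20512 / 7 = -2930.29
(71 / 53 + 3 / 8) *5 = 3635 / 424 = 8.57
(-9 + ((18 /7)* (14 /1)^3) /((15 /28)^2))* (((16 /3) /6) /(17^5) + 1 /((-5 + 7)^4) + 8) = 11916015343403 /60135120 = 198154.01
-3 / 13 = -0.23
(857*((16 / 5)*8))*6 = 658176 / 5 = 131635.20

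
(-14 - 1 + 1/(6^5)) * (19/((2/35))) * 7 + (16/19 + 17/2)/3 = -34909.09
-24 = -24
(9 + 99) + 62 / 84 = 4567 / 42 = 108.74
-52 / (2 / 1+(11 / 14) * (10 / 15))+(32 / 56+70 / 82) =-291727 / 15211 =-19.18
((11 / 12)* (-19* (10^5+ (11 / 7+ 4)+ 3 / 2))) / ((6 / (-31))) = 9071241421 / 1008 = 8999247.44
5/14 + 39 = 551/14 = 39.36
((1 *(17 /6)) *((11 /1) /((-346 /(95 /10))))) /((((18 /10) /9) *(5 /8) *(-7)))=3553 /3633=0.98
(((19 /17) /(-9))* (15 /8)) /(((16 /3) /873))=-82935 /2176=-38.11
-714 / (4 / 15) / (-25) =1071 / 10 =107.10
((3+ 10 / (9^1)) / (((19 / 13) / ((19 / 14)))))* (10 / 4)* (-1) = -9.54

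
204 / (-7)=-204 / 7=-29.14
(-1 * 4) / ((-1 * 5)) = 4 / 5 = 0.80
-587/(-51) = 587/51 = 11.51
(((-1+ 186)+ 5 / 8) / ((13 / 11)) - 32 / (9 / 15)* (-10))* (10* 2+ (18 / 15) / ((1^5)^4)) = 2283293 / 156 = 14636.49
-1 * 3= -3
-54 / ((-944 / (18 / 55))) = 243 / 12980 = 0.02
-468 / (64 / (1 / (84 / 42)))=-117 / 32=-3.66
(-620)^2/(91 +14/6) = 28830/7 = 4118.57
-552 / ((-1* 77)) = 552 / 77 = 7.17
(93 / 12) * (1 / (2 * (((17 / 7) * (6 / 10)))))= 1085 / 408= 2.66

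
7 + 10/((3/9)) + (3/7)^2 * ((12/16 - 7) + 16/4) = 7171/196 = 36.59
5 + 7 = 12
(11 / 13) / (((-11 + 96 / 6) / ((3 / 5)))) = 33 / 325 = 0.10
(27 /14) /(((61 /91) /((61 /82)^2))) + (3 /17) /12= 367349 /228616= 1.61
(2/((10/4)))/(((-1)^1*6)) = -2/15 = -0.13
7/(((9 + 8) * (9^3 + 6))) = 1/1785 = 0.00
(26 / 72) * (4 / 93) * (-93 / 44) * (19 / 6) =-247 / 2376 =-0.10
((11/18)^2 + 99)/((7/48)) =128788/189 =681.42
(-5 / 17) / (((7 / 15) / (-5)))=375 / 119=3.15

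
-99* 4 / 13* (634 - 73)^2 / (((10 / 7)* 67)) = -436203306 / 4355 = -100161.49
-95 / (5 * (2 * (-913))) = 19 / 1826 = 0.01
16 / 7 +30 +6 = 268 / 7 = 38.29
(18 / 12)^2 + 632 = 634.25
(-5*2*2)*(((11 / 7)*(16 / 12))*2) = -1760 / 21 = -83.81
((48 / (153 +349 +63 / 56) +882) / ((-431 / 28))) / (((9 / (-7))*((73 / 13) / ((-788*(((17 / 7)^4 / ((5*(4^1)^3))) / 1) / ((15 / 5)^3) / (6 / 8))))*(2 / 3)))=-126571363161659 / 2513142520875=-50.36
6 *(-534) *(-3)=9612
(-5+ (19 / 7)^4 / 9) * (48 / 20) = 89104 / 36015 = 2.47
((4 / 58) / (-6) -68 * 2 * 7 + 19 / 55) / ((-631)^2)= -4553722 / 1905200385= -0.00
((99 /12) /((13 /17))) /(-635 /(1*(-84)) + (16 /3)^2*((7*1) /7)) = 0.30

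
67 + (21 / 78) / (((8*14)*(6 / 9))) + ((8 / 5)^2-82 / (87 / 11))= 107120701 / 1809600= 59.20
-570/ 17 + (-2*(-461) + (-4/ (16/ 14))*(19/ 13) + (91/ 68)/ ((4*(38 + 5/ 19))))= 2270838965/ 2570672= 883.36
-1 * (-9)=9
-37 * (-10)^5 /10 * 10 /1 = 3700000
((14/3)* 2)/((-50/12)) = -2.24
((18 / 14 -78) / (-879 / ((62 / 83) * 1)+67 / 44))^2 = 536509371024 / 125907227863921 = 0.00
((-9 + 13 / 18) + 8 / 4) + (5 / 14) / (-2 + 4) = -1537 / 252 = -6.10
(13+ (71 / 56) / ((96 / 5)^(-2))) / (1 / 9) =756603 / 175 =4323.45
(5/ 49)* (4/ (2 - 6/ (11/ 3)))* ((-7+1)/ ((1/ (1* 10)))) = -3300/ 49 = -67.35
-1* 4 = -4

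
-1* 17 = -17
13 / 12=1.08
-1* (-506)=506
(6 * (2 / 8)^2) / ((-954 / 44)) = -11 / 636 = -0.02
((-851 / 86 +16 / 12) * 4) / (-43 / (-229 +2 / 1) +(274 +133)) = -501443 / 5961864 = -0.08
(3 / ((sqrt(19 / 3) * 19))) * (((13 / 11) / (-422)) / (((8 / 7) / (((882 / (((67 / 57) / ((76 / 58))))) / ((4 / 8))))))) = -361179 * sqrt(57) / 9019406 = -0.30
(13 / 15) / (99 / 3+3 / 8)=104 / 4005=0.03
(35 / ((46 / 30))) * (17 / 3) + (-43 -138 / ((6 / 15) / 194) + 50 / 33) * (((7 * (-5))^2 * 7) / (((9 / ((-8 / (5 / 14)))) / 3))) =9763687347085 / 2277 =4287961065.91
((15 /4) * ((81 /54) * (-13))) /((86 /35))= -20475 /688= -29.76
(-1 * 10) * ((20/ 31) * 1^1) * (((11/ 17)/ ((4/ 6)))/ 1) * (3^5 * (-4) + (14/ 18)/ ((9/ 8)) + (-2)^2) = 86187200/ 14229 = 6057.15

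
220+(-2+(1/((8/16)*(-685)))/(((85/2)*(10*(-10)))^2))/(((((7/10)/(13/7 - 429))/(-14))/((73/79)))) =-152170392878544/9774521875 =-15568.07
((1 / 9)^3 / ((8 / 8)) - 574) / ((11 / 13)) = -5439785 / 8019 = -678.36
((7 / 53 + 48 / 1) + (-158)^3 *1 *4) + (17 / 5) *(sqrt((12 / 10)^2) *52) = -20904508713 / 1325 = -15776987.71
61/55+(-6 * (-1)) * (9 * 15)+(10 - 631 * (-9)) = 357506/55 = 6500.11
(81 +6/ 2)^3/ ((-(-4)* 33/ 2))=98784/ 11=8980.36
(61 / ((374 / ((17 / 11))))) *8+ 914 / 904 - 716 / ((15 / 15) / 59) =-2310243263 / 54692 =-42240.97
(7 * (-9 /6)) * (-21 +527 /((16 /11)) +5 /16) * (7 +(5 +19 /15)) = -3807069 /80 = -47588.36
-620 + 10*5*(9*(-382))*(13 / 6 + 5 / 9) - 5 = -468575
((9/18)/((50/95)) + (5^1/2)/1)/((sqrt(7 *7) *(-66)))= -23/3080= -0.01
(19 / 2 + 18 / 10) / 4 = 113 / 40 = 2.82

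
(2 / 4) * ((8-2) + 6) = 6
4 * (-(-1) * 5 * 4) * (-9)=-720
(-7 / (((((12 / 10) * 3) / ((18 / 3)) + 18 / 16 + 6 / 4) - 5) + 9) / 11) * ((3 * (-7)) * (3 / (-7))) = -2520 / 3179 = -0.79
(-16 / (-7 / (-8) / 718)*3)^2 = 76017106944 / 49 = 1551369529.47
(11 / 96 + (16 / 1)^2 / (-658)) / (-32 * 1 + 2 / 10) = 43345 / 5021856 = 0.01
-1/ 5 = -0.20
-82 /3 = -27.33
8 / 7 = 1.14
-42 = -42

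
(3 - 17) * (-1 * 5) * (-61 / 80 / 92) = -427 / 736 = -0.58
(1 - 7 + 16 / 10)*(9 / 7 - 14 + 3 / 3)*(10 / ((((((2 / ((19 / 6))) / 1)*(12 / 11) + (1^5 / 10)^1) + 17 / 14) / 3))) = 5655540 / 7327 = 771.88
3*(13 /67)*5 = 195 /67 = 2.91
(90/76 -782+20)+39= -27429/38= -721.82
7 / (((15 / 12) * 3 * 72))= 7 / 270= 0.03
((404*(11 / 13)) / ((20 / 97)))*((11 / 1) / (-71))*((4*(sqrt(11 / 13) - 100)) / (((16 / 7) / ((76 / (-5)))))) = -630652484 / 923 + 157663121*sqrt(143) / 299975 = -676978.68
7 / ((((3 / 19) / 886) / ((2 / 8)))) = 58919 / 6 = 9819.83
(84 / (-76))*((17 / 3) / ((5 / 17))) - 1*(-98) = 7287 / 95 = 76.71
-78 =-78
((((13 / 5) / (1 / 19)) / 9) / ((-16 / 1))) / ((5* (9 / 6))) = -247 / 5400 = -0.05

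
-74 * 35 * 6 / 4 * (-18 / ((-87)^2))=7770 / 841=9.24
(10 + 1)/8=11/8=1.38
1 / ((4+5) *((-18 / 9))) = -1 / 18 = -0.06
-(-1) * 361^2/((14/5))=651605/14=46543.21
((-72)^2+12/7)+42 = 36594/7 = 5227.71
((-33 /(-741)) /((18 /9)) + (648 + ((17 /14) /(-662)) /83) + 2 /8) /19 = 30793461281 /902515523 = 34.12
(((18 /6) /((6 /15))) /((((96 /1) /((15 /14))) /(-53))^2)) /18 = 351125 /2408448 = 0.15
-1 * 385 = -385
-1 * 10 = -10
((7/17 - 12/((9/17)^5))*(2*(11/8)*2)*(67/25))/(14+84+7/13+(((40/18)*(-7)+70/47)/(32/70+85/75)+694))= -1450068394291231/267574464536670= -5.42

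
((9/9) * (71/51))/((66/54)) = 213/187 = 1.14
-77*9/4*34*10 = -58905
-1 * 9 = -9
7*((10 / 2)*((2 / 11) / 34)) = 35 / 187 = 0.19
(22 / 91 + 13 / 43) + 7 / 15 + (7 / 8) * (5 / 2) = 3003541 / 939120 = 3.20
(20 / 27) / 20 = 1 / 27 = 0.04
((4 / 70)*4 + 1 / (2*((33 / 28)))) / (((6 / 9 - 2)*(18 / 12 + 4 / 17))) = -6409 / 22715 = -0.28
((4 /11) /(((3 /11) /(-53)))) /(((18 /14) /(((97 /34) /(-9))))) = 71974 /4131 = 17.42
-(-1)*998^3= 994011992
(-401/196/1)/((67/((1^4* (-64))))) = 6416/3283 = 1.95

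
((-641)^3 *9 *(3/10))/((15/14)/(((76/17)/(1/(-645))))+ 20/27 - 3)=4392195925727484/13956655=314702622.21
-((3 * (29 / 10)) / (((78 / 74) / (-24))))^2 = -165791376 / 4225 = -39240.56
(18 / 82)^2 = 81 / 1681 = 0.05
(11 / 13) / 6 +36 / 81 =137 / 234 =0.59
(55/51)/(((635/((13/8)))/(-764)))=-27313/12954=-2.11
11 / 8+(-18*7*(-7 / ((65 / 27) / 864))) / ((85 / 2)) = 329265511 / 44200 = 7449.45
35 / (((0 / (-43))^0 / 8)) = 280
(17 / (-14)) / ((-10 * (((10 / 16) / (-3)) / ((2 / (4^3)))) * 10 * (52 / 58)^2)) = -42891 / 18928000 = -0.00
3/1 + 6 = 9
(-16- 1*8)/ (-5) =24/ 5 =4.80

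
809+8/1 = 817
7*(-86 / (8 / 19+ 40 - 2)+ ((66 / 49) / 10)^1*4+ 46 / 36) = -135791 / 45990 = -2.95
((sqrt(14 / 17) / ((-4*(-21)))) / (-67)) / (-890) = sqrt(238) / 85151640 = 0.00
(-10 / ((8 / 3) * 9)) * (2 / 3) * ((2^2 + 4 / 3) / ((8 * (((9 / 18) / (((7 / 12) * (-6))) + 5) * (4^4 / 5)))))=-175 / 235008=-0.00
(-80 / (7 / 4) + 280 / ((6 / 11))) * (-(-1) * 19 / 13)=186580 / 273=683.44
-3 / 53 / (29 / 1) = -3 / 1537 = -0.00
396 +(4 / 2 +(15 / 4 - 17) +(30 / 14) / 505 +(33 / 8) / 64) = 139298211 / 361984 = 384.82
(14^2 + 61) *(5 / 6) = 1285 / 6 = 214.17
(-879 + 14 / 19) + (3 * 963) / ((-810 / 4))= -254371 / 285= -892.53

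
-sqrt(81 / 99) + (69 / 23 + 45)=48- 3* sqrt(11) / 11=47.10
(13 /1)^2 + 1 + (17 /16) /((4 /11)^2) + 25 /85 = 776089 /4352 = 178.33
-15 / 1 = -15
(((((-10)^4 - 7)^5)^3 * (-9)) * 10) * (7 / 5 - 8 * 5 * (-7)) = -25061376078485297106296181128658029670703687376266264042265283582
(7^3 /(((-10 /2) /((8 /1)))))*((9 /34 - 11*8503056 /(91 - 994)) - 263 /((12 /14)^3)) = -5587168116047 /98685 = -56616183.98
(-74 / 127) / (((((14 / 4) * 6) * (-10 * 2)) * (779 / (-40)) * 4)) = -37 / 2077593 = -0.00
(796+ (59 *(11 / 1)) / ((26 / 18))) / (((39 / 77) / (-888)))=-368979688 / 169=-2183311.76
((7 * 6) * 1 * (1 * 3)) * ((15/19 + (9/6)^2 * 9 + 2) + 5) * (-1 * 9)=-1208277/38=-31796.76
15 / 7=2.14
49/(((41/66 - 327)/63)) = -203742/21541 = -9.46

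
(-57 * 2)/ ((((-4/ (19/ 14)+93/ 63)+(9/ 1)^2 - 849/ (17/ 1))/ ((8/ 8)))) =-773262/ 200693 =-3.85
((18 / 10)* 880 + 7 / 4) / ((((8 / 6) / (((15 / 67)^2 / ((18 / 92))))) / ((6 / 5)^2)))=3939003 / 8978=438.74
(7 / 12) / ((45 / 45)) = 7 / 12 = 0.58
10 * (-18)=-180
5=5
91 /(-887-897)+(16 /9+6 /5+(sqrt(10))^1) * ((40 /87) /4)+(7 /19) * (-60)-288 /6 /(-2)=10 * sqrt(10) /87+58017713 /26540568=2.55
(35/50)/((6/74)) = 259/30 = 8.63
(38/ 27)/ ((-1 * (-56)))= 19/ 756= 0.03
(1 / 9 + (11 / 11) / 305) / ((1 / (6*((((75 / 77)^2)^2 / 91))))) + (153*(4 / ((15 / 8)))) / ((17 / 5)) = 18734239624236 / 195134530591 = 96.01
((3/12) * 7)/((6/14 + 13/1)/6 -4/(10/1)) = 735/772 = 0.95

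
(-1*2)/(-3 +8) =-2/5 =-0.40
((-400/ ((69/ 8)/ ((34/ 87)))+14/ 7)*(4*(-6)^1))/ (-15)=-774352/ 30015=-25.80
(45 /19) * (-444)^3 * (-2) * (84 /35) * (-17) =-16916011897.26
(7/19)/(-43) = -0.01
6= 6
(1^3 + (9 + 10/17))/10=18/17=1.06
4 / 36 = 0.11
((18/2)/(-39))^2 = 0.05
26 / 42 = 13 / 21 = 0.62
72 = 72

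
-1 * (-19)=19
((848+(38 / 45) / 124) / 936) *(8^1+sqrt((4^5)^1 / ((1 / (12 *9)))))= 2365939 / 326430+9463756 *sqrt(3) / 54405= 308.54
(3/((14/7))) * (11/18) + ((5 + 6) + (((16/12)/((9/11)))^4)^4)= 793212548549638815894340165/319065772307490039453444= 2486.05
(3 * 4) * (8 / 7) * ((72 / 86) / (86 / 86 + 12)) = 3456 / 3913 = 0.88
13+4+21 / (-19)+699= 13583 / 19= 714.89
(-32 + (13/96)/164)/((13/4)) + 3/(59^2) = -1753556891/178115808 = -9.85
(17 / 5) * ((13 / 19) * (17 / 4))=3757 / 380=9.89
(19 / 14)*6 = 57 / 7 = 8.14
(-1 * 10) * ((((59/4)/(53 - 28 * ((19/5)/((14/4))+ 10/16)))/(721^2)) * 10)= -14750/26511891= -0.00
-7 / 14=-1 / 2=-0.50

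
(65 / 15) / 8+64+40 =2509 / 24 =104.54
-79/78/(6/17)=-1343/468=-2.87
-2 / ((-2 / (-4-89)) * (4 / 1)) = -23.25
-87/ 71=-1.23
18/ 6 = 3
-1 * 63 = -63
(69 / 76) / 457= 69 / 34732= 0.00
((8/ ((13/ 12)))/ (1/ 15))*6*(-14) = -120960/ 13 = -9304.62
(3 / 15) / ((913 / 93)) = 93 / 4565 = 0.02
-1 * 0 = 0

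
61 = 61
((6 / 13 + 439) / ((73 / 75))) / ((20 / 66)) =2827935 / 1898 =1489.96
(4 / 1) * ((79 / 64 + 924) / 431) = 59215 / 6896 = 8.59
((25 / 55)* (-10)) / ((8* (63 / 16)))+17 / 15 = 3427 / 3465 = 0.99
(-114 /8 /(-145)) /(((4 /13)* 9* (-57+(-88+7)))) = -247 /960480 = -0.00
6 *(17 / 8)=51 / 4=12.75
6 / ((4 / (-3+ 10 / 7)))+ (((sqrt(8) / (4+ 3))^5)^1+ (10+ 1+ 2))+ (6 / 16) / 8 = 128*sqrt(2) / 16807+ 4789 / 448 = 10.70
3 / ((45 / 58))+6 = 148 / 15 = 9.87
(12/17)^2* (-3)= -432/289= -1.49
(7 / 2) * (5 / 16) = 35 / 32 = 1.09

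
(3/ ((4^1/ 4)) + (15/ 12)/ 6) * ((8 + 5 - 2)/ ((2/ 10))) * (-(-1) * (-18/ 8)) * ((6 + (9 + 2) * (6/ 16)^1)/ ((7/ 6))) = -441045/ 128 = -3445.66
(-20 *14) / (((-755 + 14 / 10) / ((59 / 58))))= 10325 / 27318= 0.38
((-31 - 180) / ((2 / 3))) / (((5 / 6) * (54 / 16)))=-1688 / 15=-112.53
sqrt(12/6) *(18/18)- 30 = -30 +sqrt(2) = -28.59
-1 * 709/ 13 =-709/ 13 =-54.54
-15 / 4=-3.75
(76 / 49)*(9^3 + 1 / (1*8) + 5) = 15941 / 14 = 1138.64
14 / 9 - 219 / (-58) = 2783 / 522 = 5.33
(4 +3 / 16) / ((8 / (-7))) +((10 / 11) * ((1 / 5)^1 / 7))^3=-214112953 / 58436224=-3.66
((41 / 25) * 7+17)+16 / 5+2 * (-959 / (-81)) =112102 / 2025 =55.36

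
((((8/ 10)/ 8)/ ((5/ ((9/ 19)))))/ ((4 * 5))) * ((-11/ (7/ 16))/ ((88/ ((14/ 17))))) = -9/ 80750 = -0.00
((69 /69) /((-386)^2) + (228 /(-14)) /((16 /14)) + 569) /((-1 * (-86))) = 20663883 /3203414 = 6.45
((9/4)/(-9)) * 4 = -1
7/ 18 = 0.39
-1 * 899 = -899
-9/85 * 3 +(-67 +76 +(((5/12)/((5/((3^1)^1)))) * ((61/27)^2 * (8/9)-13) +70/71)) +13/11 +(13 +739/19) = 2006941547453/33101950860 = 60.63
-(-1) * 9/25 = 9/25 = 0.36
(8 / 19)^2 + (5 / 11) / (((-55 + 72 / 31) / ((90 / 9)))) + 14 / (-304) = 2331577 / 51877144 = 0.04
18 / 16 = 9 / 8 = 1.12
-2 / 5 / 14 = -1 / 35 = -0.03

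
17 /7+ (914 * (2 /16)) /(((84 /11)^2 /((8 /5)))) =98137 /17640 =5.56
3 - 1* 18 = -15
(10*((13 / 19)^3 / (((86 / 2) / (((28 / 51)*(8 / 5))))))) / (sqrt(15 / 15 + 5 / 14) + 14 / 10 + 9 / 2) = 4064977280 / 352233526179-49212800*sqrt(266) / 352233526179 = 0.01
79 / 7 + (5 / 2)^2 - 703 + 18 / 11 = -210619 / 308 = -683.83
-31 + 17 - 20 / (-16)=-51 / 4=-12.75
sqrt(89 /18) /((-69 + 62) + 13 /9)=-3 * sqrt(178) /100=-0.40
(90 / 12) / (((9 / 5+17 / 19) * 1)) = 2.78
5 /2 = 2.50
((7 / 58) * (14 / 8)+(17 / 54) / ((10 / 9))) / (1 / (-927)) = -531789 / 1160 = -458.44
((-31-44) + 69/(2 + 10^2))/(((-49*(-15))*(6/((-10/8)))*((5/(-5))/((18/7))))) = -361/6664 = -0.05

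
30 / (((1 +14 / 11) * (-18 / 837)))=-3069 / 5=-613.80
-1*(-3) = 3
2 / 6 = 1 / 3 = 0.33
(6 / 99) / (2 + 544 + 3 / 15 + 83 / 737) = 0.00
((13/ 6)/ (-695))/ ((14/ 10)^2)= -65/ 40866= -0.00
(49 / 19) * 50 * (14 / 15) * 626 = 4294360 / 57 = 75339.65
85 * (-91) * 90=-696150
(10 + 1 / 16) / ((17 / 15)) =2415 / 272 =8.88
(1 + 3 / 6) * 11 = 33 / 2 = 16.50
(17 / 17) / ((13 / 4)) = 4 / 13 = 0.31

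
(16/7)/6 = 8/21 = 0.38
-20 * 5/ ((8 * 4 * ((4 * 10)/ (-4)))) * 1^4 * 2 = 5/ 8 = 0.62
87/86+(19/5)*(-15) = -4815/86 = -55.99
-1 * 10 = -10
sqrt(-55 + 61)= sqrt(6)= 2.45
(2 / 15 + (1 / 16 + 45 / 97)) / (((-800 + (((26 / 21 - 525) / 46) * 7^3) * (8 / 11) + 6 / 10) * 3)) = -3885827 / 64312131408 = -0.00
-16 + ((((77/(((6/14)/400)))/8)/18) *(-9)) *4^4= -3449648/3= -1149882.67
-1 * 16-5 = -21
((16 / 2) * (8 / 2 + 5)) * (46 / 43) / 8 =9.63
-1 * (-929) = 929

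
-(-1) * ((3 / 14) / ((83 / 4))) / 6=1 / 581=0.00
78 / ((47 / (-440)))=-34320 / 47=-730.21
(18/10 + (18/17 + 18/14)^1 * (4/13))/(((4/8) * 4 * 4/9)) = 175527/61880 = 2.84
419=419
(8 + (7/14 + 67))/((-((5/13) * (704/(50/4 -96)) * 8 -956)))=327821/4263592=0.08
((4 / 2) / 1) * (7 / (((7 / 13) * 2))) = 13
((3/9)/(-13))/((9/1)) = -0.00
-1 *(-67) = 67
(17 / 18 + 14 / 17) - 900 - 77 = -298421 / 306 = -975.23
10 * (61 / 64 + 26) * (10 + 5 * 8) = 215625 / 16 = 13476.56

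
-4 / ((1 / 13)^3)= -8788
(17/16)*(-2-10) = -12.75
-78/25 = -3.12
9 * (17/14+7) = 1035/14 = 73.93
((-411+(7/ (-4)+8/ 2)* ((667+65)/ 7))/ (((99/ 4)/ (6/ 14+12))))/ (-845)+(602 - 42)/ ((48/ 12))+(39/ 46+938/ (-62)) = 16343903137/ 129895766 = 125.82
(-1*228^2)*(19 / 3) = -329232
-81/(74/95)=-103.99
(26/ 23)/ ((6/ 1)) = 13/ 69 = 0.19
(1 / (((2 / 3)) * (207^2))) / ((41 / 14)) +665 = 389426002 / 585603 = 665.00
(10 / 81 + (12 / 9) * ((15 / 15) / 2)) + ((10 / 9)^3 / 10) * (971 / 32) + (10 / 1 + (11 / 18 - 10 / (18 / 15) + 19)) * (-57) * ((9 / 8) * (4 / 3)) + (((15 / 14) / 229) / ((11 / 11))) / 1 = -16961272009 / 9348696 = -1814.29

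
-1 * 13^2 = -169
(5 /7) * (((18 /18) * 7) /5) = 1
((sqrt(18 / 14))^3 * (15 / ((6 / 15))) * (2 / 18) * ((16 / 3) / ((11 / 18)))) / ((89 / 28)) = 43200 * sqrt(7) / 6853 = 16.68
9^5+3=59052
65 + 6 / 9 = 197 / 3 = 65.67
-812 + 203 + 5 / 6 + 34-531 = -6631 / 6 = -1105.17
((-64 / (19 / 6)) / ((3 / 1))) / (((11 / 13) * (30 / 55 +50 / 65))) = -5408 / 893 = -6.06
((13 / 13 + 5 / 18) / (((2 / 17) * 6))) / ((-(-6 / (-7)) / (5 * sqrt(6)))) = -13685 * sqrt(6) / 1296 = -25.87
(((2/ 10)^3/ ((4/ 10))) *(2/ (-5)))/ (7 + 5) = -1/ 1500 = -0.00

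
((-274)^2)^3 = 423158800038976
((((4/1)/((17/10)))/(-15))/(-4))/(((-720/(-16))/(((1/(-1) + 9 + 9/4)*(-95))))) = -779/918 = -0.85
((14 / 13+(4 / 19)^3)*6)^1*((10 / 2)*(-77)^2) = 17228132460 / 89167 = 193211.98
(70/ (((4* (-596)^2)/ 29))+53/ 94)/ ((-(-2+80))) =-18874153/ 2604443712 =-0.01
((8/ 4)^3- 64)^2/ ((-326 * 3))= -1568/ 489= -3.21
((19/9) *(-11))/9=-2.58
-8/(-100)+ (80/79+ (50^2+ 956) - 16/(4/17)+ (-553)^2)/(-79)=-3913.82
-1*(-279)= 279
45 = 45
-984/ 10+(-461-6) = -2827/ 5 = -565.40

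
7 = 7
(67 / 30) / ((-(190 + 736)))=-67 / 27780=-0.00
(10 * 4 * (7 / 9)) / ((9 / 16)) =4480 / 81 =55.31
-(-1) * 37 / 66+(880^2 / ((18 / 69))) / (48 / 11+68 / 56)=30172204583 / 56694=532193.96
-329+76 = -253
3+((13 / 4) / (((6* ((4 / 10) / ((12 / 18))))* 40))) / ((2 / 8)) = 445 / 144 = 3.09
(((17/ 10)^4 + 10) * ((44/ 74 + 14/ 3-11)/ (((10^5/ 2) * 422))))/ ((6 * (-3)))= 116902877/ 421578000000000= 0.00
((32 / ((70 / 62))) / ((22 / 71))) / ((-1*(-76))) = 8804 / 7315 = 1.20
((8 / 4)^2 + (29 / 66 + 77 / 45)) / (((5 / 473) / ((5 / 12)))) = 261827 / 1080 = 242.43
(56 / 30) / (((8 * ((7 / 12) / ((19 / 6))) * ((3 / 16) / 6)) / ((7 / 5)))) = 4256 / 75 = 56.75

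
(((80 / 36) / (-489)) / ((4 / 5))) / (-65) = 5 / 57213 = 0.00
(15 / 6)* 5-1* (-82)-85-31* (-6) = 391 / 2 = 195.50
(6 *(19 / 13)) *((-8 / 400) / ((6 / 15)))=-57 / 130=-0.44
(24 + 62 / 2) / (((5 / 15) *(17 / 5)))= 48.53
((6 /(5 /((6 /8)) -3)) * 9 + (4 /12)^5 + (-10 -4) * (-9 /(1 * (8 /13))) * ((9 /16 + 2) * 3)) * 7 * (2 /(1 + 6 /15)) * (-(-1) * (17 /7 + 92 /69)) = 107357100955 /1796256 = 59767.15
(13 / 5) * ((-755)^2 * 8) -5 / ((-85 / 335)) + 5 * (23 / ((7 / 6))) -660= 1410861415 / 119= 11855978.28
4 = 4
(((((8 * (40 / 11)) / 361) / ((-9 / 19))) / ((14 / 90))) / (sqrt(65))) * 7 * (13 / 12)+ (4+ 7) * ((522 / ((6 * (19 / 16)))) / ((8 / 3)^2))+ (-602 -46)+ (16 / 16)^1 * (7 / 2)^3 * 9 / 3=-61719 / 152 -80 * sqrt(65) / 627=-407.07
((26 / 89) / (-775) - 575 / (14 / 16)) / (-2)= 158642591 / 482825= 328.57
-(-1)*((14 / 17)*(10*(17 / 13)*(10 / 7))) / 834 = 100 / 5421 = 0.02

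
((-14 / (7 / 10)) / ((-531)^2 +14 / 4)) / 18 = -20 / 5075361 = -0.00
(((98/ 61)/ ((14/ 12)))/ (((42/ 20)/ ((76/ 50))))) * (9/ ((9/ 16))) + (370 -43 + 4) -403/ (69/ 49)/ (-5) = 8506078/ 21045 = 404.19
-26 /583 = -0.04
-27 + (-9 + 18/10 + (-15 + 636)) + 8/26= 38162/65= 587.11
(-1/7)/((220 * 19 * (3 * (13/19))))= -1/60060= -0.00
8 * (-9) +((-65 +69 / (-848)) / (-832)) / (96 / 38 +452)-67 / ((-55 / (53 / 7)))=-147261528299889 / 2345808424960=-62.78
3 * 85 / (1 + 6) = 255 / 7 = 36.43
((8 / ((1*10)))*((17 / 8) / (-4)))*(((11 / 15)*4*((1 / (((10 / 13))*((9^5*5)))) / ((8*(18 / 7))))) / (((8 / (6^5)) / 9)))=-17017 / 7290000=-0.00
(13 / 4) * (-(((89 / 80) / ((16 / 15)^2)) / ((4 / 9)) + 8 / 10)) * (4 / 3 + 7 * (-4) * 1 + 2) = 118211041 / 491520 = 240.50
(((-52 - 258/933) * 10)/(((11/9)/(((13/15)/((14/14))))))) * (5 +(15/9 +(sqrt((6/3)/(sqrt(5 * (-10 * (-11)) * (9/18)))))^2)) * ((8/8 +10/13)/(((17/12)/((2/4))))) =-8158560/5287 - 2447568 * sqrt(11)/290785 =-1571.05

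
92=92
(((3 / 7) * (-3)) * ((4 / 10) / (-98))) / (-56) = -9 / 96040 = -0.00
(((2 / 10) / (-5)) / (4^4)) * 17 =-17 / 6400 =-0.00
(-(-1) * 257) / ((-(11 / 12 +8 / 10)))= -15420 / 103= -149.71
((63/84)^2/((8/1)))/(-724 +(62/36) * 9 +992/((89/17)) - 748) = -801/14433856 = -0.00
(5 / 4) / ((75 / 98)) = 49 / 30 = 1.63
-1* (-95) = 95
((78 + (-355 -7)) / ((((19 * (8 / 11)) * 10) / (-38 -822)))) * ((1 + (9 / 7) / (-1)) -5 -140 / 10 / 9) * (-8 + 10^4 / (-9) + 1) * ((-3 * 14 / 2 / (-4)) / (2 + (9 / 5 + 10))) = 728273045995 / 141588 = 5143607.13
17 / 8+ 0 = 17 / 8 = 2.12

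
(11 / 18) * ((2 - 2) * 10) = 0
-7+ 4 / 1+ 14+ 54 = 65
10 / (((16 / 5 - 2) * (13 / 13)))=25 / 3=8.33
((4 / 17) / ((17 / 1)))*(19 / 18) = 38 / 2601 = 0.01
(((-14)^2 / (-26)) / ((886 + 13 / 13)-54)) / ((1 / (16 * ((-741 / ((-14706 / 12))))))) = -64 / 731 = -0.09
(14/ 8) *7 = 49/ 4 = 12.25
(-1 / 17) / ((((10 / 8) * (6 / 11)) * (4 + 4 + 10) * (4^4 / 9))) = -11 / 65280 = -0.00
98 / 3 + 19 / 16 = 1625 / 48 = 33.85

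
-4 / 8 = -1 / 2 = -0.50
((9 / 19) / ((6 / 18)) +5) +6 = 236 / 19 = 12.42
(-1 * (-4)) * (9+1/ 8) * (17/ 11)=1241/ 22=56.41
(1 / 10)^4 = 1 / 10000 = 0.00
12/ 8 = 3/ 2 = 1.50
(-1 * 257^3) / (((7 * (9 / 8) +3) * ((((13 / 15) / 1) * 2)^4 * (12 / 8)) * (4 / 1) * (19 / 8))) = -190964171250 / 15737111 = -12134.64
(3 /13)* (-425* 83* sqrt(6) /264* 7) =-246925* sqrt(6) /1144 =-528.71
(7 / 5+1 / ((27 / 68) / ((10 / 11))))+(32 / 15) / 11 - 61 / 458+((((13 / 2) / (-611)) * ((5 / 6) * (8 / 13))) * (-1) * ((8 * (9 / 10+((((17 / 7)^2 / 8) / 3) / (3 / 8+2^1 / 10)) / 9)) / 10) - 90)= -121175553741937 / 1405006432830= -86.25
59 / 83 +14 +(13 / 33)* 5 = 45688 / 2739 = 16.68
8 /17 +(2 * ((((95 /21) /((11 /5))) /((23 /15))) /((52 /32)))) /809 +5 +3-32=-7449596800 /316635319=-23.53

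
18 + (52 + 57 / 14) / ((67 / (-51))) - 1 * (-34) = 8741 / 938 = 9.32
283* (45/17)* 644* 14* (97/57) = 11493725.20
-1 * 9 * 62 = -558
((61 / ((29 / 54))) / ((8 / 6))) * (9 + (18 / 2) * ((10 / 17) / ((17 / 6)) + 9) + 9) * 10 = 720175455 / 8381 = 85929.54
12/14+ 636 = 636.86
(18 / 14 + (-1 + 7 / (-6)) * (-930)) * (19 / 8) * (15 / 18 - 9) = -39107.54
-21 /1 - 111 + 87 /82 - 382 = -42061 /82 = -512.94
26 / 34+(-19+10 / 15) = -896 / 51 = -17.57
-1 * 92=-92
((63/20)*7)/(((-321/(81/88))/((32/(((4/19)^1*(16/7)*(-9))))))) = 175959/376640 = 0.47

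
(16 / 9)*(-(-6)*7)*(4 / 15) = 896 / 45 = 19.91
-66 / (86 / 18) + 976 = 41374 / 43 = 962.19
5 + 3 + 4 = 12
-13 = -13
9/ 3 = 3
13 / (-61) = -13 / 61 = -0.21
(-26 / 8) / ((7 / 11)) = -143 / 28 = -5.11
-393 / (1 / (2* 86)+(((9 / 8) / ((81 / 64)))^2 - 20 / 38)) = -104030244 / 71371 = -1457.60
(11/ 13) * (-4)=-44/ 13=-3.38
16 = 16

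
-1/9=-0.11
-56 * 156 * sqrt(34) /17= -8736 * sqrt(34) /17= -2996.42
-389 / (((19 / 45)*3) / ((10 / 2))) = -29175 / 19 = -1535.53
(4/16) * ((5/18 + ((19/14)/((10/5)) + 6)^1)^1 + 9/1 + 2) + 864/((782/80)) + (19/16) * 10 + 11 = 45621433/394128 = 115.75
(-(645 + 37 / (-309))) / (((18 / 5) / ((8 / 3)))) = -3985360 / 8343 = -477.69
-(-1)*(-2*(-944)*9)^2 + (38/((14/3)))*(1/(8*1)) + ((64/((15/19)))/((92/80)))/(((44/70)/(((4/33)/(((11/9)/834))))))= 494990508023853/1714328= 288737340.83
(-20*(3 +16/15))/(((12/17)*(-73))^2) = -0.03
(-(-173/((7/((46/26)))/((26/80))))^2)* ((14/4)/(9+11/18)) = -823653/11200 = -73.54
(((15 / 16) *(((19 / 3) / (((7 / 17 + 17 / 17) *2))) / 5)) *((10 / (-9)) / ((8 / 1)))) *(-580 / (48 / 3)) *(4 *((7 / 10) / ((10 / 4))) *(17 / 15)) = 1114673 / 414720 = 2.69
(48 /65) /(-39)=-16 /845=-0.02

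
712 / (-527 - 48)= -712 / 575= -1.24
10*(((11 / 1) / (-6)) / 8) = -55 / 24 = -2.29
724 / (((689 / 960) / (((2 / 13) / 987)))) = 463360 / 2946853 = 0.16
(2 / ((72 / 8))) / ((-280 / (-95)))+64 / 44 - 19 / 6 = -4537 / 2772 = -1.64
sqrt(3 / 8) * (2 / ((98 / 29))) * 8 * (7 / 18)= 29 * sqrt(6) / 63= 1.13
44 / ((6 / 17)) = 374 / 3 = 124.67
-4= -4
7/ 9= 0.78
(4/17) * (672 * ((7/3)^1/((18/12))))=12544/51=245.96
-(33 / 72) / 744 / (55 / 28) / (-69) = 0.00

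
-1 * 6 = -6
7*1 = 7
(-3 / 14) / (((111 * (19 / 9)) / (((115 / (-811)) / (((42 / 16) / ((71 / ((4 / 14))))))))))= 48990 / 3990931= 0.01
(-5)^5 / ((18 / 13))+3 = -40571 / 18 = -2253.94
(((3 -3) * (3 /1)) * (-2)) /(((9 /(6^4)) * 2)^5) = 0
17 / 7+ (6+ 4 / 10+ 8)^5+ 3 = 13544542174 / 21875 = 619179.07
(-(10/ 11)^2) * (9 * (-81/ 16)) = 18225/ 484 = 37.65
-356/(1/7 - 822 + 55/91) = 16198/37367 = 0.43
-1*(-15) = 15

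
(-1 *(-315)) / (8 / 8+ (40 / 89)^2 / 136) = 42416955 / 134857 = 314.53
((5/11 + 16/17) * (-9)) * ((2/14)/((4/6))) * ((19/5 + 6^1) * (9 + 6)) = -147987/374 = -395.69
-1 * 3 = -3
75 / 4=18.75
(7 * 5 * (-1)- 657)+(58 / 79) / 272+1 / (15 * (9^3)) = -81299735021 / 117485640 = -692.00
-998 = -998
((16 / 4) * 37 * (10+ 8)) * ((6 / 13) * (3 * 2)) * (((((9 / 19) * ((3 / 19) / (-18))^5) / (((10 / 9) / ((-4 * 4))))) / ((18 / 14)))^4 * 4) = 88837 / 522287733338054384529344966424644816250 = 0.00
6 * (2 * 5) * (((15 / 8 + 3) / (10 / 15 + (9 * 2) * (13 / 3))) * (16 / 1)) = 3510 / 59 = 59.49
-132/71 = -1.86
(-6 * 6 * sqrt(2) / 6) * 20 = -120 * sqrt(2) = -169.71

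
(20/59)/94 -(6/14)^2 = -24467/135877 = -0.18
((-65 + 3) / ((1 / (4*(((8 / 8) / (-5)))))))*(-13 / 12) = -806 / 15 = -53.73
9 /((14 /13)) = 8.36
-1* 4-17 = -21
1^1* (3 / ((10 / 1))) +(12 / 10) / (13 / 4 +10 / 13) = 1251 / 2090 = 0.60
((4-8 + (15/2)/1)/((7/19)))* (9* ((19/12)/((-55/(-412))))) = 111549/110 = 1014.08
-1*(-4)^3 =64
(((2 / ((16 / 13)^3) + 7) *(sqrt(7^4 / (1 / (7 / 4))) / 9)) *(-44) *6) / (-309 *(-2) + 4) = -2970429 *sqrt(7) / 318464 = -24.68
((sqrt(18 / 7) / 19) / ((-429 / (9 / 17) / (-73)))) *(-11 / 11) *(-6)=3942 *sqrt(14) / 323323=0.05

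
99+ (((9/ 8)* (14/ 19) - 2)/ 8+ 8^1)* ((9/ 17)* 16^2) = 375777/ 323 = 1163.40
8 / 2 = 4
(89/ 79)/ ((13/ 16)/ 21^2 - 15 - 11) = -627984/ 14491997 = -0.04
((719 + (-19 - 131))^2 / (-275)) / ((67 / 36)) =-11655396 / 18425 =-632.59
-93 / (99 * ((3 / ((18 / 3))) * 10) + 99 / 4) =-124 / 693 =-0.18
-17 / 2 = -8.50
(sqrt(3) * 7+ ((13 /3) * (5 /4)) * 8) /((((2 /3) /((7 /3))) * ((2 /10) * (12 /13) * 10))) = 637 * sqrt(3) /48+ 5915 /72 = 105.14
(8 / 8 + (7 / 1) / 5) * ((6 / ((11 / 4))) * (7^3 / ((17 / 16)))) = 1580544 / 935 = 1690.42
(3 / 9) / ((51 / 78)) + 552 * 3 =84482 / 51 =1656.51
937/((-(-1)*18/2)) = 937/9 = 104.11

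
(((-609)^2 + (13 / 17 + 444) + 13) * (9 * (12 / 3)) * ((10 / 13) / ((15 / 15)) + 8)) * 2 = 51815125872 / 221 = 234457583.13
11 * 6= 66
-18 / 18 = -1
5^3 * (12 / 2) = 750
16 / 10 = 8 / 5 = 1.60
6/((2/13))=39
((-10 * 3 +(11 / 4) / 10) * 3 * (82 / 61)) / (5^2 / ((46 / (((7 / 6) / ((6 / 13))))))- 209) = 60546258 / 104867845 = 0.58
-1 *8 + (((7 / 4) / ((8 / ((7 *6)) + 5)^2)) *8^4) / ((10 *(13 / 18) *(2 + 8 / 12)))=4490552 / 772265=5.81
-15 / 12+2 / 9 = -1.03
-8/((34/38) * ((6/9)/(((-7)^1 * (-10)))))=-15960/17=-938.82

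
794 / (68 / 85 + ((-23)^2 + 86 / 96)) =190560 / 127367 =1.50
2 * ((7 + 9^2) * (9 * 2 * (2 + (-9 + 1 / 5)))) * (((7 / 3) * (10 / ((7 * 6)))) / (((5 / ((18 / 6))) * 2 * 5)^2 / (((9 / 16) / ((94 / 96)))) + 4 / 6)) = -1454112 / 58831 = -24.72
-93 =-93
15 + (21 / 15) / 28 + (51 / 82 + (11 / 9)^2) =1140151 / 66420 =17.17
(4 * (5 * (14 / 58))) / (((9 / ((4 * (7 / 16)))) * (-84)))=-35 / 3132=-0.01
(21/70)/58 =3/580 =0.01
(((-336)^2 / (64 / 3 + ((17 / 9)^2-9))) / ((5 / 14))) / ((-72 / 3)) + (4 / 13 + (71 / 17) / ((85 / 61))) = -356448883 / 432055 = -825.01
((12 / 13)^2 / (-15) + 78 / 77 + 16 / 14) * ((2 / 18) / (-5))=-136574 / 2927925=-0.05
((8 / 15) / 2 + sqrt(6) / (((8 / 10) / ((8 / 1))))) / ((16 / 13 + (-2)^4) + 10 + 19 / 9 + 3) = 0.77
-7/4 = -1.75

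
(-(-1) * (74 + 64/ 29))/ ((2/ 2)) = 2210/ 29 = 76.21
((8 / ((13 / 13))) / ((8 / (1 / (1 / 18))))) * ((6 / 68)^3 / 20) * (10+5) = 729 / 78608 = 0.01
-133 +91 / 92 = -12145 / 92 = -132.01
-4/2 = -2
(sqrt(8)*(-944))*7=-13216*sqrt(2)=-18690.25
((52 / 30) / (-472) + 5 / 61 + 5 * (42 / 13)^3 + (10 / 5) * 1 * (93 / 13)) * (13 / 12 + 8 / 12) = 607724713673 / 1897680720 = 320.25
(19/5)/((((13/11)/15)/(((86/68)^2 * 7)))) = 8115261/15028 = 540.01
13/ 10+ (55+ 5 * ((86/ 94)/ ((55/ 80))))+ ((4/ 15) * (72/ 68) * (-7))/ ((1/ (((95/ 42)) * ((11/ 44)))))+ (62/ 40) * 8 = 6524613/ 87890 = 74.24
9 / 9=1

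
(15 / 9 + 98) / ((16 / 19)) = 5681 / 48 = 118.35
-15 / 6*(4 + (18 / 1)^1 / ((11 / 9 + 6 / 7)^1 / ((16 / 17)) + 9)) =-158350 / 11299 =-14.01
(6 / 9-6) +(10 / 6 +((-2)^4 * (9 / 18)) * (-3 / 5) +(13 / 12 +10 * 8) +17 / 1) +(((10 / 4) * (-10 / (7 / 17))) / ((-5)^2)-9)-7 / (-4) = 16787 / 210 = 79.94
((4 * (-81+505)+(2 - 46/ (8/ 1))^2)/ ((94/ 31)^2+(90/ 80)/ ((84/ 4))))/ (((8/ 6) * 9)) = 15.41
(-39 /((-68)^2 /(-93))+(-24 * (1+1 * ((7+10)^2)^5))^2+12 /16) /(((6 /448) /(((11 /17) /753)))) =555671602128188345337054612844210 /3699489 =150202258238418426257533000.00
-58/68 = -29/34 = -0.85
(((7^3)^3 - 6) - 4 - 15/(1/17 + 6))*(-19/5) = -78971984484/515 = -153343659.19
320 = 320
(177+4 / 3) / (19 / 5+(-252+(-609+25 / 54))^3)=-140405400 / 501718345906729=-0.00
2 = 2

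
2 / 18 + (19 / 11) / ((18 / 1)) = 41 / 198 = 0.21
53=53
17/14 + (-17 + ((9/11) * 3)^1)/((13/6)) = -11009/2002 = -5.50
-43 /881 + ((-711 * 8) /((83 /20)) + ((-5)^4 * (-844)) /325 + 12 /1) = -2834427789 /950599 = -2981.73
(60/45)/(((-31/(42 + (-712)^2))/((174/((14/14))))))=-117620752/31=-3794217.81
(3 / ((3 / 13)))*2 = 26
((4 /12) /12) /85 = 1 /3060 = 0.00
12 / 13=0.92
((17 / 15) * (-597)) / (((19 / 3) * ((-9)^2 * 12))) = -3383 / 30780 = -0.11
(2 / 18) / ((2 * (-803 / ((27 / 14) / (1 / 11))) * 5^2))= -0.00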